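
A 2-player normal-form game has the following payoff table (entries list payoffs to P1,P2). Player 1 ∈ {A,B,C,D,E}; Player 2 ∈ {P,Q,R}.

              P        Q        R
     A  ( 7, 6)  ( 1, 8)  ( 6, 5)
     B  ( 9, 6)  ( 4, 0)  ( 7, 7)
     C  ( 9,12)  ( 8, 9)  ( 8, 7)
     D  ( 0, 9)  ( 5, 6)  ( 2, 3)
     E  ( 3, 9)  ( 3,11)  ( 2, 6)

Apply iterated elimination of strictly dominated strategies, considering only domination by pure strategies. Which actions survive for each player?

IESDS → P1:{B,C} P2:{P,R}

P1 drop A (B beats it: P:9>7 Q:4>1 R:7>6)
P1 drop D (C beats it: P:9>0 Q:8>5 R:8>2)
P1 drop E (B beats it: P:9>3 Q:4>3 R:7>2)
P2 drop Q (P beats it: B:6>0 C:12>9)
P1→{B,C} P2→{P,R}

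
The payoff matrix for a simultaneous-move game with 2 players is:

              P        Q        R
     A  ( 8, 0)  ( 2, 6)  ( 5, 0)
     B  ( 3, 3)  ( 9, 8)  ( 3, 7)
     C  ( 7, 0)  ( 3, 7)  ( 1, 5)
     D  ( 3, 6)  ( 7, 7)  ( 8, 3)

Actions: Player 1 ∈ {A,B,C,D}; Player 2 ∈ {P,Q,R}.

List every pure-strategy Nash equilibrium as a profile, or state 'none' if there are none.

PSNE = {(B,Q)}

(A,P): not NE [P2→Q gives 6>0]
(A,Q): not NE [P1→B gives 9>2]
(A,R): not NE [P1→D gives 8>5; P2→Q gives 6>0]
(B,P): not NE [P1→A gives 8>3; P2→Q gives 8>3]
(B,Q): NE
(B,R): not NE [P1→D gives 8>3; P2→Q gives 8>7]
(C,P): not NE [P1→A gives 8>7; P2→Q gives 7>0]
(C,Q): not NE [P1→B gives 9>3]
(C,R): not NE [P1→D gives 8>1; P2→Q gives 7>5]
(D,P): not NE [P1→A gives 8>3; P2→Q gives 7>6]
(D,Q): not NE [P1→B gives 9>7]
(D,R): not NE [P2→Q gives 7>3]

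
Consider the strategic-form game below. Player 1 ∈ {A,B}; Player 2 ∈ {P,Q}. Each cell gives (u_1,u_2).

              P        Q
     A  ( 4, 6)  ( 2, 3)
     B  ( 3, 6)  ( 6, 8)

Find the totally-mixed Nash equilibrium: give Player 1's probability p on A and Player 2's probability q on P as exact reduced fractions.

(p,q) = (2/5, 4/5)

P1 indiff ⇒ q·4+(1-q)·2 = q·3+(1-q)·6 ⇒ q(1) = (1-q)(4) ⇒ q = 4/5
P2 indiff ⇒ p·6+(1-p)·6 = p·3+(1-p)·8 ⇒ p(3) = (1-p)(2) ⇒ p = 2/5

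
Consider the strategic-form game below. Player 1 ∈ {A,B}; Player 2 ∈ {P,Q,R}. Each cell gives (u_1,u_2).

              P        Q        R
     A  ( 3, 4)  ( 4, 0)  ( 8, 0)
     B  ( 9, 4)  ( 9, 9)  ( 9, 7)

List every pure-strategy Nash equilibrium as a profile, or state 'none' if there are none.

PSNE = {(B,Q)}

(A,P): not NE [P1→B gives 9>3]
(A,Q): not NE [P1→B gives 9>4; P2→P gives 4>0]
(A,R): not NE [P1→B gives 9>8; P2→P gives 4>0]
(B,P): not NE [P2→Q gives 9>4]
(B,Q): NE
(B,R): not NE [P2→Q gives 9>7]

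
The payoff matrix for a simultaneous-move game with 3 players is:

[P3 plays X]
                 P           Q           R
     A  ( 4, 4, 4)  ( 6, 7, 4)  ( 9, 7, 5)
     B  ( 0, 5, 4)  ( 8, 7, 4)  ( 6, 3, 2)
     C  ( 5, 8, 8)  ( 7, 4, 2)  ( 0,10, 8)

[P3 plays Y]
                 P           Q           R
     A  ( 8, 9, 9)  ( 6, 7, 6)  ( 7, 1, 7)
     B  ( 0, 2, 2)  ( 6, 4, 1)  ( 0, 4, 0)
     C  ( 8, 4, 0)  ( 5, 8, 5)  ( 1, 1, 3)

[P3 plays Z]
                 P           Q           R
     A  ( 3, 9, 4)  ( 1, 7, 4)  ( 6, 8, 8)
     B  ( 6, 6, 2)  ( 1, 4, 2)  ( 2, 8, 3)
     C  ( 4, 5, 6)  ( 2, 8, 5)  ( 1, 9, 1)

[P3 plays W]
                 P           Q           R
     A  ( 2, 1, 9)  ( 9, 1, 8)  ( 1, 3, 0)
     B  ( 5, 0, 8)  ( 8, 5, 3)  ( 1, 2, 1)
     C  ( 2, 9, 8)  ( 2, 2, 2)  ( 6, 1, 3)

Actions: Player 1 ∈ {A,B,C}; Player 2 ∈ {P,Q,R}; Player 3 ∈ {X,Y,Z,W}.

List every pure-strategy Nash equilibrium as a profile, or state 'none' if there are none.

(A,P,X): not NE [P1→C gives 5>4; P2→R gives 7>4; P3→W gives 9>4]
(A,P,Y): NE
(A,P,Z): not NE [P1→B gives 6>3; P3→W gives 9>4]
(A,P,W): not NE [P1→B gives 5>2; P2→R gives 3>1]
(A,Q,X): not NE [P1→B gives 8>6; P3→W gives 8>4]
(A,Q,Y): not NE [P2→P gives 9>7; P3→W gives 8>6]
(A,Q,Z): not NE [P1→C gives 2>1; P2→P gives 9>7; P3→W gives 8>4]
(A,Q,W): not NE [P2→R gives 3>1]
(A,R,X): not NE [P3→Z gives 8>5]
(A,R,Y): not NE [P2→P gives 9>1; P3→Z gives 8>7]
(A,R,Z): not NE [P2→P gives 9>8]
(A,R,W): not NE [P1→C gives 6>1; P3→Z gives 8>0]
(B,P,X): not NE [P1→C gives 5>0; P2→Q gives 7>5; P3→W gives 8>4]
(B,P,Y): not NE [P1→C gives 8>0; P2→R gives 4>2; P3→W gives 8>2]
(B,P,Z): not NE [P2→R gives 8>6; P3→W gives 8>2]
(B,P,W): not NE [P2→Q gives 5>0]
(B,Q,X): NE
(B,Q,Y): not NE [P3→X gives 4>1]
(B,Q,Z): not NE [P1→C gives 2>1; P2→R gives 8>4; P3→X gives 4>2]
(B,Q,W): not NE [P1→A gives 9>8; P3→X gives 4>3]
(B,R,X): not NE [P1→A gives 9>6; P2→Q gives 7>3; P3→Z gives 3>2]
(B,R,Y): not NE [P1→A gives 7>0; P3→Z gives 3>0]
(B,R,Z): not NE [P1→A gives 6>2]
(B,R,W): not NE [P1→C gives 6>1; P2→Q gives 5>2; P3→Z gives 3>1]
(C,P,X): not NE [P2→R gives 10>8]
(C,P,Y): not NE [P2→Q gives 8>4; P3→W gives 8>0]
(C,P,Z): not NE [P1→B gives 6>4; P2→R gives 9>5; P3→W gives 8>6]
(C,P,W): not NE [P1→B gives 5>2]
(C,Q,X): not NE [P1→B gives 8>7; P2→R gives 10>4; P3→Z gives 5>2]
(C,Q,Y): not NE [P1→B gives 6>5]
(C,Q,Z): not NE [P2→R gives 9>8]
(C,Q,W): not NE [P1→A gives 9>2; P2→P gives 9>2; P3→Z gives 5>2]
(C,R,X): not NE [P1→A gives 9>0]
(C,R,Y): not NE [P1→A gives 7>1; P2→Q gives 8>1; P3→X gives 8>3]
(C,R,Z): not NE [P1→A gives 6>1; P3→X gives 8>1]
(C,R,W): not NE [P2→P gives 9>1; P3→X gives 8>3]

Nash profiles: (A,P,Y), (B,Q,X)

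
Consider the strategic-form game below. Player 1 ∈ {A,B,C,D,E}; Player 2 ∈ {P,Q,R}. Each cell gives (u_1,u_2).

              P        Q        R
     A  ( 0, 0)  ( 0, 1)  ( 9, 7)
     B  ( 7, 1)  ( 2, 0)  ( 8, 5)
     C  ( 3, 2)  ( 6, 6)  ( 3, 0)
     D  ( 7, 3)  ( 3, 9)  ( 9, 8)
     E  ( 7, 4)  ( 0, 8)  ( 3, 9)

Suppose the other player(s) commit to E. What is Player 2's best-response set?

P2 best: {R}

u_2(P vs E) = 4
u_2(Q vs E) = 8
u_2(R vs E) = 9
max payoff 9 at {R}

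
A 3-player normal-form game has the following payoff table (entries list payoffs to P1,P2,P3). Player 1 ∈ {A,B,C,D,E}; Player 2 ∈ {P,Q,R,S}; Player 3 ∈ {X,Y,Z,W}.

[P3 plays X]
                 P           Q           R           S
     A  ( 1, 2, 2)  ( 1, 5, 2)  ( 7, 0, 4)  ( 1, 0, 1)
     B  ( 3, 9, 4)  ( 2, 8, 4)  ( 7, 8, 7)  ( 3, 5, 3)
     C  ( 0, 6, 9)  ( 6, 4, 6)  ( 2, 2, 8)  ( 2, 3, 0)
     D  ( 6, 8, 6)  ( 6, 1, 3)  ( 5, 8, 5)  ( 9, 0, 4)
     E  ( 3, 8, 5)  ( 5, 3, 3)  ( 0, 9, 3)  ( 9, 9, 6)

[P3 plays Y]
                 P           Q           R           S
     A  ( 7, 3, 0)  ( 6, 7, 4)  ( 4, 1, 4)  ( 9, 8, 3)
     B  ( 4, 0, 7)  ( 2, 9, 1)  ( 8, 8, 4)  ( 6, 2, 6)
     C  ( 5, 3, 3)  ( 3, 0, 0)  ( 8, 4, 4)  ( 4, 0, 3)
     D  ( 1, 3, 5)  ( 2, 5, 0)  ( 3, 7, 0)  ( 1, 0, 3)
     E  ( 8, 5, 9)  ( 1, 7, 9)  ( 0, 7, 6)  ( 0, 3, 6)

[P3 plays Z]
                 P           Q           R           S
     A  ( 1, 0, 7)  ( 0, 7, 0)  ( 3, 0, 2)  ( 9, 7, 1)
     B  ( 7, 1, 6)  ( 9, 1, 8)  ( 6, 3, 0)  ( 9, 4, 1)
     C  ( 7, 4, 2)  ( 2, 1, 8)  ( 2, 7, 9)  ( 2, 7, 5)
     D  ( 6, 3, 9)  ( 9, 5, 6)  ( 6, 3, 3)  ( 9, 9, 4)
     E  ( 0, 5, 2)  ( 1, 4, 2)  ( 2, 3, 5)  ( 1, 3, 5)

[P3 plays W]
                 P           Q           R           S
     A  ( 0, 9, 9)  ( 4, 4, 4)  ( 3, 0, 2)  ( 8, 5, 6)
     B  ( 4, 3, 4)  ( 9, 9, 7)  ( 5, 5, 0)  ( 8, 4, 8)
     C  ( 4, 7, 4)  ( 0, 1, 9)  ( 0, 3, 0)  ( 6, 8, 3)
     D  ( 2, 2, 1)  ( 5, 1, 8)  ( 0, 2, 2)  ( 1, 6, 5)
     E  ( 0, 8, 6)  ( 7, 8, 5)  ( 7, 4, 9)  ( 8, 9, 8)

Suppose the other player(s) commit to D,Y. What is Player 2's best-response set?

u_2(P vs D,Y) = 3
u_2(Q vs D,Y) = 5
u_2(R vs D,Y) = 7
u_2(S vs D,Y) = 0
max payoff 7 at {R}

argmax u_2 = {R}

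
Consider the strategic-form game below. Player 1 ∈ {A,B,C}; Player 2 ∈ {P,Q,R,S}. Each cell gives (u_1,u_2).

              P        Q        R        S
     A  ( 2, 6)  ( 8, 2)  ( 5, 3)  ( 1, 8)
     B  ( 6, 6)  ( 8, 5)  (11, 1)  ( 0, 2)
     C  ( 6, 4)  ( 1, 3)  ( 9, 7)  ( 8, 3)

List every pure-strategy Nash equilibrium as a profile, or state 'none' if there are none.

PSNE = {(B,P)}

(A,P): not NE [P1→C gives 6>2; P2→S gives 8>6]
(A,Q): not NE [P2→S gives 8>2]
(A,R): not NE [P1→B gives 11>5; P2→S gives 8>3]
(A,S): not NE [P1→C gives 8>1]
(B,P): NE
(B,Q): not NE [P2→P gives 6>5]
(B,R): not NE [P2→P gives 6>1]
(B,S): not NE [P1→C gives 8>0; P2→P gives 6>2]
(C,P): not NE [P2→R gives 7>4]
(C,Q): not NE [P1→B gives 8>1; P2→R gives 7>3]
(C,R): not NE [P1→B gives 11>9]
(C,S): not NE [P2→R gives 7>3]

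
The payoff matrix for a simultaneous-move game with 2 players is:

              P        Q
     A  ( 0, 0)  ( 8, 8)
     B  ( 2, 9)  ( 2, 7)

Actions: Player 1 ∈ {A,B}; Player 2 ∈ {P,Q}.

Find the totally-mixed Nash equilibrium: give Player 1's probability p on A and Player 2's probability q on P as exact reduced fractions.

P1 indiff ⇒ q·0+(1-q)·8 = q·2+(1-q)·2 ⇒ q(-2) = (1-q)(-6) ⇒ q = 3/4
P2 indiff ⇒ p·0+(1-p)·9 = p·8+(1-p)·7 ⇒ p(-8) = (1-p)(-2) ⇒ p = 1/5

p=1/5, q=3/4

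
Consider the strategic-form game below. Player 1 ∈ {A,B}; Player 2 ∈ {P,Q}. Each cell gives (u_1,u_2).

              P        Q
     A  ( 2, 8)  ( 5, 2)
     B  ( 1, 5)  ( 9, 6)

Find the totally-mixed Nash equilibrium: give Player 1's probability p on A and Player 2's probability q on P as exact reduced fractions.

p=1/7, q=4/5

P1 indiff ⇒ q·2+(1-q)·5 = q·1+(1-q)·9 ⇒ q(1) = (1-q)(4) ⇒ q = 4/5
P2 indiff ⇒ p·8+(1-p)·5 = p·2+(1-p)·6 ⇒ p(6) = (1-p)(1) ⇒ p = 1/7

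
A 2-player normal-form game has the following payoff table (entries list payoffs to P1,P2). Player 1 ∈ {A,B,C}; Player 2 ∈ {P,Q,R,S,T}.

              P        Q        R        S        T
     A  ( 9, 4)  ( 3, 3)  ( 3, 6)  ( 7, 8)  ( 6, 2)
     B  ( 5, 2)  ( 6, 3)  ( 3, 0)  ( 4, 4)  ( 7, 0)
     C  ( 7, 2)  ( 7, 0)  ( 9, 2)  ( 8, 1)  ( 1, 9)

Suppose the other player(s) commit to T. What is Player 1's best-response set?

u_1(A vs T) = 6
u_1(B vs T) = 7
u_1(C vs T) = 1
max payoff 7 at {B}

P1 best: {B}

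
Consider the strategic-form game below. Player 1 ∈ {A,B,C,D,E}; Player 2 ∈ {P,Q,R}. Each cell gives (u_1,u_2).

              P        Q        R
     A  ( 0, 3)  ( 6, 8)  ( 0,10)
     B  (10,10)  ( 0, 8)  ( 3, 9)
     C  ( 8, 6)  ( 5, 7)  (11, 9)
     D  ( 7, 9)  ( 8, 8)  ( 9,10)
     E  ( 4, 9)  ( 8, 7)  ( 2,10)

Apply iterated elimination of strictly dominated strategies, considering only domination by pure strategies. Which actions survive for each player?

IESDS → P1:{B,C} P2:{P,R}

P1 drop A (D beats it: P:7>0 Q:8>6 R:9>0)
P2 drop Q (R beats it: B:9>8 C:9>7 D:10>8 E:10>7)
P1 drop D (C beats it: P:8>7 R:11>9)
P1 drop E (B beats it: P:10>4 R:3>2)
P1→{B,C} P2→{P,R}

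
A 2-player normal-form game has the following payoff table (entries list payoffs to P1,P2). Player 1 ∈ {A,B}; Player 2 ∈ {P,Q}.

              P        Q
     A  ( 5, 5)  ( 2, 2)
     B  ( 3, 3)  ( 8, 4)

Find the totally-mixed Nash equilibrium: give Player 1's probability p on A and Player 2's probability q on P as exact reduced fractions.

P1 indiff ⇒ q·5+(1-q)·2 = q·3+(1-q)·8 ⇒ q(2) = (1-q)(6) ⇒ q = 3/4
P2 indiff ⇒ p·5+(1-p)·3 = p·2+(1-p)·4 ⇒ p(3) = (1-p)(1) ⇒ p = 1/4

(p,q) = (1/4, 3/4)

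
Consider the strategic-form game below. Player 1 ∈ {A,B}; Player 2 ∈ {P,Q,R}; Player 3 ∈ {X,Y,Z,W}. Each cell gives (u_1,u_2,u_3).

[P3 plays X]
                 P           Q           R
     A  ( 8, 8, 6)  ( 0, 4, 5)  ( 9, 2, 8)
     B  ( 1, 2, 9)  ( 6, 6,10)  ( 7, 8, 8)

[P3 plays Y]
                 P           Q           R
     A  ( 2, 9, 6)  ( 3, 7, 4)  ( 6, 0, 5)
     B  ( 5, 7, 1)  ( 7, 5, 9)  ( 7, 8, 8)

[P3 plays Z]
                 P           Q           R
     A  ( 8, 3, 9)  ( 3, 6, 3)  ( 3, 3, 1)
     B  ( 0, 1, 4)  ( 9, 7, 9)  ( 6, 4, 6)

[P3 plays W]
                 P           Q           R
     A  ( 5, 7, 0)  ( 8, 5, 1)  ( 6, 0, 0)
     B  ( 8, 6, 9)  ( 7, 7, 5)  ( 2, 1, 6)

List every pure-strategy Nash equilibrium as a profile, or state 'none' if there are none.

(A,P,X): not NE [P3→Z gives 9>6]
(A,P,Y): not NE [P1→B gives 5>2; P3→Z gives 9>6]
(A,P,Z): not NE [P2→Q gives 6>3]
(A,P,W): not NE [P1→B gives 8>5; P3→Z gives 9>0]
(A,Q,X): not NE [P1→B gives 6>0; P2→P gives 8>4]
(A,Q,Y): not NE [P1→B gives 7>3; P2→P gives 9>7; P3→X gives 5>4]
(A,Q,Z): not NE [P1→B gives 9>3; P3→X gives 5>3]
(A,Q,W): not NE [P2→P gives 7>5; P3→X gives 5>1]
(A,R,X): not NE [P2→P gives 8>2]
(A,R,Y): not NE [P1→B gives 7>6; P2→P gives 9>0; P3→X gives 8>5]
(A,R,Z): not NE [P1→B gives 6>3; P2→Q gives 6>3; P3→X gives 8>1]
(A,R,W): not NE [P2→P gives 7>0; P3→X gives 8>0]
(B,P,X): not NE [P1→A gives 8>1; P2→R gives 8>2]
(B,P,Y): not NE [P2→R gives 8>7; P3→W gives 9>1]
(B,P,Z): not NE [P1→A gives 8>0; P2→Q gives 7>1; P3→W gives 9>4]
(B,P,W): not NE [P2→Q gives 7>6]
(B,Q,X): not NE [P2→R gives 8>6]
(B,Q,Y): not NE [P2→R gives 8>5; P3→X gives 10>9]
(B,Q,Z): not NE [P3→X gives 10>9]
(B,Q,W): not NE [P1→A gives 8>7; P3→X gives 10>5]
(B,R,X): not NE [P1→A gives 9>7]
(B,R,Y): NE
(B,R,Z): not NE [P2→Q gives 7>4; P3→Y gives 8>6]
(B,R,W): not NE [P1→A gives 6>2; P2→Q gives 7>1; P3→Y gives 8>6]

Nash profiles: (B,R,Y)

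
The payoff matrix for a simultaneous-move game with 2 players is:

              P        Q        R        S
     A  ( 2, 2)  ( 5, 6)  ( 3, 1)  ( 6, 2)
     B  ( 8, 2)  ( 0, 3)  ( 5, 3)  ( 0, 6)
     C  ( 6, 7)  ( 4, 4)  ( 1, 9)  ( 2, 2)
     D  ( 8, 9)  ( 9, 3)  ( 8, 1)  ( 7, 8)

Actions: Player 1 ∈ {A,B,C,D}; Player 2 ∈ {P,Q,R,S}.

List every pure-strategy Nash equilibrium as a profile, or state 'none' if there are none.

PSNE = {(D,P)}

(A,P): not NE [P1→D gives 8>2; P2→Q gives 6>2]
(A,Q): not NE [P1→D gives 9>5]
(A,R): not NE [P1→D gives 8>3; P2→Q gives 6>1]
(A,S): not NE [P1→D gives 7>6; P2→Q gives 6>2]
(B,P): not NE [P2→S gives 6>2]
(B,Q): not NE [P1→D gives 9>0; P2→S gives 6>3]
(B,R): not NE [P1→D gives 8>5; P2→S gives 6>3]
(B,S): not NE [P1→D gives 7>0]
(C,P): not NE [P1→D gives 8>6; P2→R gives 9>7]
(C,Q): not NE [P1→D gives 9>4; P2→R gives 9>4]
(C,R): not NE [P1→D gives 8>1]
(C,S): not NE [P1→D gives 7>2; P2→R gives 9>2]
(D,P): NE
(D,Q): not NE [P2→P gives 9>3]
(D,R): not NE [P2→P gives 9>1]
(D,S): not NE [P2→P gives 9>8]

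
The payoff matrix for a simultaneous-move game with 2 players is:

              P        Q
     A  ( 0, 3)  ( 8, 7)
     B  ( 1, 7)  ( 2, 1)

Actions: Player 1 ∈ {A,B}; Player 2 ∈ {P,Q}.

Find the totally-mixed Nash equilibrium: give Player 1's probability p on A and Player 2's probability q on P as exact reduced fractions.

P1 indiff ⇒ q·0+(1-q)·8 = q·1+(1-q)·2 ⇒ q(-1) = (1-q)(-6) ⇒ q = 6/7
P2 indiff ⇒ p·3+(1-p)·7 = p·7+(1-p)·1 ⇒ p(-4) = (1-p)(-6) ⇒ p = 3/5

(p,q) = (3/5, 6/7)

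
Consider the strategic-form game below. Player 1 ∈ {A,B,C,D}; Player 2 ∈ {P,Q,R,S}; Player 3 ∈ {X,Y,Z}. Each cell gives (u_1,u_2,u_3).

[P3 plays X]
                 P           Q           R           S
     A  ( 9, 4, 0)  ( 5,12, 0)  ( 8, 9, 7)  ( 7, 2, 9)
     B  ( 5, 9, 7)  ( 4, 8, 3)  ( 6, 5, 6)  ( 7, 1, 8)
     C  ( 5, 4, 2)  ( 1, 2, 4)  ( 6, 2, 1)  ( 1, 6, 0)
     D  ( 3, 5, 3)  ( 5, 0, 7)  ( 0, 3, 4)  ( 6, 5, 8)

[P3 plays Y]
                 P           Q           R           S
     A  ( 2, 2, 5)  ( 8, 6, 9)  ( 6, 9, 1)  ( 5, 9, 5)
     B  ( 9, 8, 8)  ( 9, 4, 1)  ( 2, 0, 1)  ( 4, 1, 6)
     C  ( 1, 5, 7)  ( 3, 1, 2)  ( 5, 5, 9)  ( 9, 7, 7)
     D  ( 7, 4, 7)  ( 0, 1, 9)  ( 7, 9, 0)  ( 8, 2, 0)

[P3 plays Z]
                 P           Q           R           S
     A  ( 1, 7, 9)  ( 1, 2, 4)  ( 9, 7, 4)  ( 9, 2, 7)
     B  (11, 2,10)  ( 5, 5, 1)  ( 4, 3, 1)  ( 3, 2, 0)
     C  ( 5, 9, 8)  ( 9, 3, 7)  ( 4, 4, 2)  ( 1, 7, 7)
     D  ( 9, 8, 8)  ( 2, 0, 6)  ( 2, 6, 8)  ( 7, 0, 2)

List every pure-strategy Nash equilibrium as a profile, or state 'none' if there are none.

PSNE = {(C,S,Y)}

(A,P,X): not NE [P2→Q gives 12>4; P3→Z gives 9>0]
(A,P,Y): not NE [P1→B gives 9>2; P2→S gives 9>2; P3→Z gives 9>5]
(A,P,Z): not NE [P1→B gives 11>1]
(A,Q,X): not NE [P3→Y gives 9>0]
(A,Q,Y): not NE [P1→B gives 9>8; P2→S gives 9>6]
(A,Q,Z): not NE [P1→C gives 9>1; P2→R gives 7>2; P3→Y gives 9>4]
(A,R,X): not NE [P2→Q gives 12>9]
(A,R,Y): not NE [P1→D gives 7>6; P3→X gives 7>1]
(A,R,Z): not NE [P3→X gives 7>4]
(A,S,X): not NE [P2→Q gives 12>2]
(A,S,Y): not NE [P1→C gives 9>5; P3→X gives 9>5]
(A,S,Z): not NE [P2→R gives 7>2; P3→X gives 9>7]
(B,P,X): not NE [P1→A gives 9>5; P3→Z gives 10>7]
(B,P,Y): not NE [P3→Z gives 10>8]
(B,P,Z): not NE [P2→Q gives 5>2]
(B,Q,X): not NE [P1→D gives 5>4; P2→P gives 9>8]
(B,Q,Y): not NE [P2→P gives 8>4; P3→X gives 3>1]
(B,Q,Z): not NE [P1→C gives 9>5; P3→X gives 3>1]
(B,R,X): not NE [P1→A gives 8>6; P2→P gives 9>5]
(B,R,Y): not NE [P1→D gives 7>2; P2→P gives 8>0; P3→X gives 6>1]
(B,R,Z): not NE [P1→A gives 9>4; P2→Q gives 5>3; P3→X gives 6>1]
(B,S,X): not NE [P2→P gives 9>1]
(B,S,Y): not NE [P1→C gives 9>4; P2→P gives 8>1; P3→X gives 8>6]
(B,S,Z): not NE [P1→A gives 9>3; P2→Q gives 5>2; P3→X gives 8>0]
(C,P,X): not NE [P1→A gives 9>5; P2→S gives 6>4; P3→Z gives 8>2]
(C,P,Y): not NE [P1→B gives 9>1; P2→S gives 7>5; P3→Z gives 8>7]
(C,P,Z): not NE [P1→B gives 11>5]
(C,Q,X): not NE [P1→D gives 5>1; P2→S gives 6>2; P3→Z gives 7>4]
(C,Q,Y): not NE [P1→B gives 9>3; P2→S gives 7>1; P3→Z gives 7>2]
(C,Q,Z): not NE [P2→P gives 9>3]
(C,R,X): not NE [P1→A gives 8>6; P2→S gives 6>2; P3→Y gives 9>1]
(C,R,Y): not NE [P1→D gives 7>5; P2→S gives 7>5]
(C,R,Z): not NE [P1→A gives 9>4; P2→P gives 9>4; P3→Y gives 9>2]
(C,S,X): not NE [P1→B gives 7>1; P3→Z gives 7>0]
(C,S,Y): NE
(C,S,Z): not NE [P1→A gives 9>1; P2→P gives 9>7]
(D,P,X): not NE [P1→A gives 9>3; P3→Z gives 8>3]
(D,P,Y): not NE [P1→B gives 9>7; P2→R gives 9>4; P3→Z gives 8>7]
(D,P,Z): not NE [P1→B gives 11>9]
(D,Q,X): not NE [P2→S gives 5>0; P3→Y gives 9>7]
(D,Q,Y): not NE [P1→B gives 9>0; P2→R gives 9>1]
(D,Q,Z): not NE [P1→C gives 9>2; P2→P gives 8>0; P3→Y gives 9>6]
(D,R,X): not NE [P1→A gives 8>0; P2→S gives 5>3; P3→Z gives 8>4]
(D,R,Y): not NE [P3→Z gives 8>0]
(D,R,Z): not NE [P1→A gives 9>2; P2→P gives 8>6]
(D,S,X): not NE [P1→B gives 7>6]
(D,S,Y): not NE [P1→C gives 9>8; P2→R gives 9>2; P3→X gives 8>0]
(D,S,Z): not NE [P1→A gives 9>7; P2→P gives 8>0; P3→X gives 8>2]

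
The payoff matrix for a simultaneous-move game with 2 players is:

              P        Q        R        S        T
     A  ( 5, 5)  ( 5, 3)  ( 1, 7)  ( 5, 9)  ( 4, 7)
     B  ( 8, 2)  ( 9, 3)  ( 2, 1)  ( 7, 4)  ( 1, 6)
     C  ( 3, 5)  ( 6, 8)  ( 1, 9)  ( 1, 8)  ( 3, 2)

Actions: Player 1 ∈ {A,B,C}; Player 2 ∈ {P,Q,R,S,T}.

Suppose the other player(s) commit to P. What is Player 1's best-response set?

u_1(A vs P) = 5
u_1(B vs P) = 8
u_1(C vs P) = 3
max payoff 8 at {B}

argmax u_1 = {B}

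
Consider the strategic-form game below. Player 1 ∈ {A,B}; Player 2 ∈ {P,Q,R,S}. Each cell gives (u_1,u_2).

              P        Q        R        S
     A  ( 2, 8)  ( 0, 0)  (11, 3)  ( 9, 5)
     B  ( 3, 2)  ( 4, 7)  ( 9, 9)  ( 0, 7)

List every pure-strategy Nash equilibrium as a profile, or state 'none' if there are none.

(A,P): not NE [P1→B gives 3>2]
(A,Q): not NE [P1→B gives 4>0; P2→P gives 8>0]
(A,R): not NE [P2→P gives 8>3]
(A,S): not NE [P2→P gives 8>5]
(B,P): not NE [P2→R gives 9>2]
(B,Q): not NE [P2→R gives 9>7]
(B,R): not NE [P1→A gives 11>9]
(B,S): not NE [P1→A gives 9>0; P2→R gives 9>7]

Equilibria: none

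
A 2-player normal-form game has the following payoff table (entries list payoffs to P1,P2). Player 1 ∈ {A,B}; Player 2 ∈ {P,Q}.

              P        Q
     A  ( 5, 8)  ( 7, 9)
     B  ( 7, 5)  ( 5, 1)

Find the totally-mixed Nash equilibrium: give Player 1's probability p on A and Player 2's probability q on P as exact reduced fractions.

P1 indiff ⇒ q·5+(1-q)·7 = q·7+(1-q)·5 ⇒ q(-2) = (1-q)(-2) ⇒ q = 1/2
P2 indiff ⇒ p·8+(1-p)·5 = p·9+(1-p)·1 ⇒ p(-1) = (1-p)(-4) ⇒ p = 4/5

P1 mixes 4/5 on A; P2 mixes 1/2 on P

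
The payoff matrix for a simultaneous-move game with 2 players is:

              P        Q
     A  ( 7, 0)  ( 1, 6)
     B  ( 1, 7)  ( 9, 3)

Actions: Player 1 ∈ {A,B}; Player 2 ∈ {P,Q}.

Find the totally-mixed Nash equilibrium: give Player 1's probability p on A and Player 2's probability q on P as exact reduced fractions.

(p,q) = (2/5, 4/7)

P1 indiff ⇒ q·7+(1-q)·1 = q·1+(1-q)·9 ⇒ q(6) = (1-q)(8) ⇒ q = 4/7
P2 indiff ⇒ p·0+(1-p)·7 = p·6+(1-p)·3 ⇒ p(-6) = (1-p)(-4) ⇒ p = 2/5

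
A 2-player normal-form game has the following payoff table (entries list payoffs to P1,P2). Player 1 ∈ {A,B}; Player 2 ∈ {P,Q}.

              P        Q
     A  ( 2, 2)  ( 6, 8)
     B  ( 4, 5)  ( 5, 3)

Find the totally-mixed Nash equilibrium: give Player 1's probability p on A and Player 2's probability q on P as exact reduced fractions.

P1 mixes 1/4 on A; P2 mixes 1/3 on P

P1 indiff ⇒ q·2+(1-q)·6 = q·4+(1-q)·5 ⇒ q(-2) = (1-q)(-1) ⇒ q = 1/3
P2 indiff ⇒ p·2+(1-p)·5 = p·8+(1-p)·3 ⇒ p(-6) = (1-p)(-2) ⇒ p = 1/4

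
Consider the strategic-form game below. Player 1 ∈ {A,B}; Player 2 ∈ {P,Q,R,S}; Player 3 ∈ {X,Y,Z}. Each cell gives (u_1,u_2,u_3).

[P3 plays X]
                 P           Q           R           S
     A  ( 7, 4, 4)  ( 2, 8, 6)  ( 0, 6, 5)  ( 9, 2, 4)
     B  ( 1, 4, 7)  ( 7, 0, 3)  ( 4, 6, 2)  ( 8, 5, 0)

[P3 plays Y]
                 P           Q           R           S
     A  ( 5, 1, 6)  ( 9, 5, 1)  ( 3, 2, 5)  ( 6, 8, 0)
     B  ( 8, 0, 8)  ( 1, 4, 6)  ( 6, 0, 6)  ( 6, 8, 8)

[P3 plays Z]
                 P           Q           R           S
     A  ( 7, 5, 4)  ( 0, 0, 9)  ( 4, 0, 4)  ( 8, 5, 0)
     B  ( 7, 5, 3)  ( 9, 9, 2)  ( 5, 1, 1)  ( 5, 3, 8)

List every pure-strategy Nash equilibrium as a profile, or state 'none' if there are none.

Nash profiles: (B,S,Y)

(A,P,X): not NE [P2→Q gives 8>4; P3→Y gives 6>4]
(A,P,Y): not NE [P1→B gives 8>5; P2→S gives 8>1]
(A,P,Z): not NE [P3→Y gives 6>4]
(A,Q,X): not NE [P1→B gives 7>2; P3→Z gives 9>6]
(A,Q,Y): not NE [P2→S gives 8>5; P3→Z gives 9>1]
(A,Q,Z): not NE [P1→B gives 9>0; P2→S gives 5>0]
(A,R,X): not NE [P1→B gives 4>0; P2→Q gives 8>6]
(A,R,Y): not NE [P1→B gives 6>3; P2→S gives 8>2]
(A,R,Z): not NE [P1→B gives 5>4; P2→S gives 5>0; P3→Y gives 5>4]
(A,S,X): not NE [P2→Q gives 8>2]
(A,S,Y): not NE [P3→X gives 4>0]
(A,S,Z): not NE [P3→X gives 4>0]
(B,P,X): not NE [P1→A gives 7>1; P2→R gives 6>4; P3→Y gives 8>7]
(B,P,Y): not NE [P2→S gives 8>0]
(B,P,Z): not NE [P2→Q gives 9>5; P3→Y gives 8>3]
(B,Q,X): not NE [P2→R gives 6>0; P3→Y gives 6>3]
(B,Q,Y): not NE [P1→A gives 9>1; P2→S gives 8>4]
(B,Q,Z): not NE [P3→Y gives 6>2]
(B,R,X): not NE [P3→Y gives 6>2]
(B,R,Y): not NE [P2→S gives 8>0]
(B,R,Z): not NE [P2→Q gives 9>1; P3→Y gives 6>1]
(B,S,X): not NE [P1→A gives 9>8; P2→R gives 6>5; P3→Z gives 8>0]
(B,S,Y): NE
(B,S,Z): not NE [P1→A gives 8>5; P2→Q gives 9>3]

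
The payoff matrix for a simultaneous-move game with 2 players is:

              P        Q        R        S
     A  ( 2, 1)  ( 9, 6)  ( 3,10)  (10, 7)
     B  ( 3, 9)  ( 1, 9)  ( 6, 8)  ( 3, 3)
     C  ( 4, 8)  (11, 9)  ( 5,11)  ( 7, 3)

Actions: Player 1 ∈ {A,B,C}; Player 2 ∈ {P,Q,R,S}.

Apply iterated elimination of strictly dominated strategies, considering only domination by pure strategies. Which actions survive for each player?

Survivors P1:{B,C} P2:{P,Q,R}

P2 drop S (R beats it: A:10>7 B:8>3 C:11>3)
P1 drop A (C beats it: P:4>2 Q:11>9 R:5>3)
P1→{B,C} P2→{P,Q,R}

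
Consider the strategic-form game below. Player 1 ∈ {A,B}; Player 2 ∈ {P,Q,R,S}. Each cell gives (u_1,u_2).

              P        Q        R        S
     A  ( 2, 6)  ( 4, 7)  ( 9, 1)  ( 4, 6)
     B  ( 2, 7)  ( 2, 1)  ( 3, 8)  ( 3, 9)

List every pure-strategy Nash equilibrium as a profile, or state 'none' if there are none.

(A,P): not NE [P2→Q gives 7>6]
(A,Q): NE
(A,R): not NE [P2→Q gives 7>1]
(A,S): not NE [P2→Q gives 7>6]
(B,P): not NE [P2→S gives 9>7]
(B,Q): not NE [P1→A gives 4>2; P2→S gives 9>1]
(B,R): not NE [P1→A gives 9>3; P2→S gives 9>8]
(B,S): not NE [P1→A gives 4>3]

NE set: (A,Q)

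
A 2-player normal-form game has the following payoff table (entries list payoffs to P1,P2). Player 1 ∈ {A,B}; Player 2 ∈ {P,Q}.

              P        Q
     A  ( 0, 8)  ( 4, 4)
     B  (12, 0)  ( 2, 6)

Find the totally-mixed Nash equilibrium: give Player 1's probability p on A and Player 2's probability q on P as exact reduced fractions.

(p,q) = (3/5, 1/7)

P1 indiff ⇒ q·0+(1-q)·4 = q·12+(1-q)·2 ⇒ q(-12) = (1-q)(-2) ⇒ q = 1/7
P2 indiff ⇒ p·8+(1-p)·0 = p·4+(1-p)·6 ⇒ p(4) = (1-p)(6) ⇒ p = 3/5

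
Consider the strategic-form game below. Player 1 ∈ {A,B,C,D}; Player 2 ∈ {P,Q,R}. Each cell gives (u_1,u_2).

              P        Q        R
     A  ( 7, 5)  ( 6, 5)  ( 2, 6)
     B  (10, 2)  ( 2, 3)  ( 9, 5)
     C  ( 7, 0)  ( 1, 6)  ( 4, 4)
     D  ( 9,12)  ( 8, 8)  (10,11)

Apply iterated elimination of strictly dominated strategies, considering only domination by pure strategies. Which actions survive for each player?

Survivors P1:{B,D} P2:{P,R}

P1 drop A (D beats it: P:9>7 Q:8>6 R:10>2)
P1 drop C (B beats it: P:10>7 Q:2>1 R:9>4)
P2 drop Q (R beats it: B:5>3 D:11>8)
P1→{B,D} P2→{P,R}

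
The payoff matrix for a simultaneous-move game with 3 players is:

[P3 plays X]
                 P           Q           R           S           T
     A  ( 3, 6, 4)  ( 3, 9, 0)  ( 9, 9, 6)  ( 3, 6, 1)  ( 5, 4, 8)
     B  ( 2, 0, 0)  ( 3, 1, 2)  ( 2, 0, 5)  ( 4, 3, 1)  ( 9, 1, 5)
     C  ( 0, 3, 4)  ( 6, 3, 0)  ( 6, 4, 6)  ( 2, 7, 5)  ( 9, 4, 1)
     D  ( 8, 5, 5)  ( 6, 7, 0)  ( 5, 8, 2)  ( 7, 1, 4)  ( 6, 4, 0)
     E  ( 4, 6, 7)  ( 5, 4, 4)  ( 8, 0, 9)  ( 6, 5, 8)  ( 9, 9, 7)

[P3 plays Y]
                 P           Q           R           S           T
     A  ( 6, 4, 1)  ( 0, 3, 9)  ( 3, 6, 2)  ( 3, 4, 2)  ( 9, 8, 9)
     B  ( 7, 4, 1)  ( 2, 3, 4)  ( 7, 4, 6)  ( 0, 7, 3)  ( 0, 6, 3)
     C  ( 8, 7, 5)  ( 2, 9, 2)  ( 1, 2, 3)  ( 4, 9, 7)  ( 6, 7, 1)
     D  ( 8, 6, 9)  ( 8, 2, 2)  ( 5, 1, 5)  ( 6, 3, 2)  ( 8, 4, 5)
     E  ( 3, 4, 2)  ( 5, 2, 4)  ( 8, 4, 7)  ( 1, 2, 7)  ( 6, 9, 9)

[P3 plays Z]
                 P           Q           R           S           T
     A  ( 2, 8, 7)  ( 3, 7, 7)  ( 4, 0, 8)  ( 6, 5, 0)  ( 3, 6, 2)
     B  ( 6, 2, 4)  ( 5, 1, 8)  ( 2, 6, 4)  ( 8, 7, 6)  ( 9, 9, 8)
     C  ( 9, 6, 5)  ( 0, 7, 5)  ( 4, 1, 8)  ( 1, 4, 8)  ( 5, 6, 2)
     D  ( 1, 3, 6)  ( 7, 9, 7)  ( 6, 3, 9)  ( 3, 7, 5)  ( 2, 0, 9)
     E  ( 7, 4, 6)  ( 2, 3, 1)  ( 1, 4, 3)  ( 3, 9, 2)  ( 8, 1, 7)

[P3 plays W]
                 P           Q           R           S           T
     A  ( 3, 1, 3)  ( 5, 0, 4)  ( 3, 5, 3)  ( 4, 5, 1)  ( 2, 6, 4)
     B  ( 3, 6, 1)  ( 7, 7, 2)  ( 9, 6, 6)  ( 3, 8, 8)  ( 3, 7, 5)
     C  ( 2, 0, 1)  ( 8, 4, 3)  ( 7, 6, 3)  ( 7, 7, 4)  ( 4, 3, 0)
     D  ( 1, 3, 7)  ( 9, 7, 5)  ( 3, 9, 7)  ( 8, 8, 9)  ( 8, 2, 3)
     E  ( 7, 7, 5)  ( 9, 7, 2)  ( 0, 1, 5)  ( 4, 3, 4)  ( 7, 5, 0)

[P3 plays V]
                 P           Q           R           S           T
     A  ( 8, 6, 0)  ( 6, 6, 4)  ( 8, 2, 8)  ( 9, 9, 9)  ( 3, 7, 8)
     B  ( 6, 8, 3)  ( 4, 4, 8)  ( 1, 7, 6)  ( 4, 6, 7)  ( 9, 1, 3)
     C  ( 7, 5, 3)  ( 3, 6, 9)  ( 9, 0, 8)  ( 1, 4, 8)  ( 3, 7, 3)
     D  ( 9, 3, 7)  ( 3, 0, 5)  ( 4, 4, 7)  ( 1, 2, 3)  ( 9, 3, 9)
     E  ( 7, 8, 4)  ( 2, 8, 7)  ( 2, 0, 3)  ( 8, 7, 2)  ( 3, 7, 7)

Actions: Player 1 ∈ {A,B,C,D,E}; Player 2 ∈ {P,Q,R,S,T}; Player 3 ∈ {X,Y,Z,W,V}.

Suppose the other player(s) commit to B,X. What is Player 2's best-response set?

u_2(P vs B,X) = 0
u_2(Q vs B,X) = 1
u_2(R vs B,X) = 0
u_2(S vs B,X) = 3
u_2(T vs B,X) = 1
max payoff 3 at {S}

P2 best: {S}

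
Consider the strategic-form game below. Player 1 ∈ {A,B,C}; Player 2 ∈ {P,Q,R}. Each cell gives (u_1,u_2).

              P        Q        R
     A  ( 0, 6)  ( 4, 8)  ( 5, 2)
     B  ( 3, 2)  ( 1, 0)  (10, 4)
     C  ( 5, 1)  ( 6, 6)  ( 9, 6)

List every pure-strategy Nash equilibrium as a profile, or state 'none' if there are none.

(A,P): not NE [P1→C gives 5>0; P2→Q gives 8>6]
(A,Q): not NE [P1→C gives 6>4]
(A,R): not NE [P1→B gives 10>5; P2→Q gives 8>2]
(B,P): not NE [P1→C gives 5>3; P2→R gives 4>2]
(B,Q): not NE [P1→C gives 6>1; P2→R gives 4>0]
(B,R): NE
(C,P): not NE [P2→R gives 6>1]
(C,Q): NE
(C,R): not NE [P1→B gives 10>9]

NE set: (B,R), (C,Q)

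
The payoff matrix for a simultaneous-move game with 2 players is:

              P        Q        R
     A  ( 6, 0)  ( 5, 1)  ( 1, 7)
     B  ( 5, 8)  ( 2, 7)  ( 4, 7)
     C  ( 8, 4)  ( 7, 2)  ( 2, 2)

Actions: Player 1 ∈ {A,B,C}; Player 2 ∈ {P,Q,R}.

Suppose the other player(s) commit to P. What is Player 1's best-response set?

u_1(A vs P) = 6
u_1(B vs P) = 5
u_1(C vs P) = 8
max payoff 8 at {C}

P1 best: {C}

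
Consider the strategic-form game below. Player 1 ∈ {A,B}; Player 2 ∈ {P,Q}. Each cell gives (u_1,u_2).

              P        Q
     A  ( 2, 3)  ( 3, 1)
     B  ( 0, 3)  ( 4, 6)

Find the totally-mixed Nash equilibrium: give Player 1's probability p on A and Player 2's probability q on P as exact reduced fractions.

P1 indiff ⇒ q·2+(1-q)·3 = q·0+(1-q)·4 ⇒ q(2) = (1-q)(1) ⇒ q = 1/3
P2 indiff ⇒ p·3+(1-p)·3 = p·1+(1-p)·6 ⇒ p(2) = (1-p)(3) ⇒ p = 3/5

P1 mixes 3/5 on A; P2 mixes 1/3 on P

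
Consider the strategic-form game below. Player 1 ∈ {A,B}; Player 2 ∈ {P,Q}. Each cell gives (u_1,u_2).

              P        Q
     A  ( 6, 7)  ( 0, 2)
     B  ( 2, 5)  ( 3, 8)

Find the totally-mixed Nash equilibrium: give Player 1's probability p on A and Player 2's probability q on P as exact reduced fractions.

P1 indiff ⇒ q·6+(1-q)·0 = q·2+(1-q)·3 ⇒ q(4) = (1-q)(3) ⇒ q = 3/7
P2 indiff ⇒ p·7+(1-p)·5 = p·2+(1-p)·8 ⇒ p(5) = (1-p)(3) ⇒ p = 3/8

(p,q) = (3/8, 3/7)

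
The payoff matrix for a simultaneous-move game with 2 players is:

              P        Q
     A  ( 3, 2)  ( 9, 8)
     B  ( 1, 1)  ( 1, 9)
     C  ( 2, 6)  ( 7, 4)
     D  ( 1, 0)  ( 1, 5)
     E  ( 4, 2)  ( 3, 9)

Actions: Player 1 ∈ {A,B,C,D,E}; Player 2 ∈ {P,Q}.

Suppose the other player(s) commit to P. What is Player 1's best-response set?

argmax u_1 = {E}

u_1(A vs P) = 3
u_1(B vs P) = 1
u_1(C vs P) = 2
u_1(D vs P) = 1
u_1(E vs P) = 4
max payoff 4 at {E}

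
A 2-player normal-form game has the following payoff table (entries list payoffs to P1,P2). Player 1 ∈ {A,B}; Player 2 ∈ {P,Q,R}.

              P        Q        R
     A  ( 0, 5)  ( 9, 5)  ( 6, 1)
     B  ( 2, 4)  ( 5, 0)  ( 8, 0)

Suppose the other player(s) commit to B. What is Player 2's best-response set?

P2 best: {P}

u_2(P vs B) = 4
u_2(Q vs B) = 0
u_2(R vs B) = 0
max payoff 4 at {P}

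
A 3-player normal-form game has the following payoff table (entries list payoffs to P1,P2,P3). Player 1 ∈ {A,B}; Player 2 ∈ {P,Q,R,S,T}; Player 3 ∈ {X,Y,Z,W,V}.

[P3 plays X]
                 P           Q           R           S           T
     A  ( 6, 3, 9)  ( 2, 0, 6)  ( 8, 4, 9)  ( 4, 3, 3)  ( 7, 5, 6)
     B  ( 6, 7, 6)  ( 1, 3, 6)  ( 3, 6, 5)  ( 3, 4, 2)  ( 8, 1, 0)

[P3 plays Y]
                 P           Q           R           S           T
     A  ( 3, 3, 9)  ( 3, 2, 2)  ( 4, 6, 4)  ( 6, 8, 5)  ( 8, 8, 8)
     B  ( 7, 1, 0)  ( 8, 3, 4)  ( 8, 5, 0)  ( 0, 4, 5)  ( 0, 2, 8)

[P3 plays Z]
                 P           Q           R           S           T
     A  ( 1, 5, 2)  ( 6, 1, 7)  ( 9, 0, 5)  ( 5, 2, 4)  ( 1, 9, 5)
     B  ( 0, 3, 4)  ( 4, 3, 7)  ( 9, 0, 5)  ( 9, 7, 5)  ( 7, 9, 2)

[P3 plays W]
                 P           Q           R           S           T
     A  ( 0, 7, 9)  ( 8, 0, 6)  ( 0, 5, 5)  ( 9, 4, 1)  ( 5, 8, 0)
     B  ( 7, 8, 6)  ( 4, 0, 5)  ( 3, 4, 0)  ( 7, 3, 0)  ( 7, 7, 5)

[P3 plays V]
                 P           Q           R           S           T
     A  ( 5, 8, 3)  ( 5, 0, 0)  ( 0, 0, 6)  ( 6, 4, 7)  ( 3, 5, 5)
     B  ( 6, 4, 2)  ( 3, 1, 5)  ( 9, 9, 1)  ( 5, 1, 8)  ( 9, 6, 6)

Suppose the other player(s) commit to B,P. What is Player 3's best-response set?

u_3(X vs B,P) = 6
u_3(Y vs B,P) = 0
u_3(Z vs B,P) = 4
u_3(W vs B,P) = 6
u_3(V vs B,P) = 2
max payoff 6 at {X,W}

BR_3 = {X,W}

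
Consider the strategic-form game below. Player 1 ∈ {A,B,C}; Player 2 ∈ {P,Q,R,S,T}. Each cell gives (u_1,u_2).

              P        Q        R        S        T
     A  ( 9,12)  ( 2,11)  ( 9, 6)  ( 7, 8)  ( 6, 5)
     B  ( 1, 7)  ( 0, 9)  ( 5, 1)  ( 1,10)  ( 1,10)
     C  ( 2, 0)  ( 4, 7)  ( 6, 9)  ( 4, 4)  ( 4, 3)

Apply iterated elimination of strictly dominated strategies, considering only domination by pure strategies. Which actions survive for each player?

P1 drop B (A beats it: P:9>1 Q:2>0 R:9>5 S:7>1 T:6>1)
P2 drop S (Q beats it: A:11>8 C:7>4)
P2 drop T (Q beats it: A:11>5 C:7>3)
P1→{A,C} P2→{P,Q,R}

IESDS → P1:{A,C} P2:{P,Q,R}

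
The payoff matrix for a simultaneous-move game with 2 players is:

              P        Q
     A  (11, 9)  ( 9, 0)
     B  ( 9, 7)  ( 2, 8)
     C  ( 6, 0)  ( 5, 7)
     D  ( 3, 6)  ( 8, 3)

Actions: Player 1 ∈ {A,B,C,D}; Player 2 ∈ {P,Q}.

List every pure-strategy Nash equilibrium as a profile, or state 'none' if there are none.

(A,P): NE
(A,Q): not NE [P2→P gives 9>0]
(B,P): not NE [P1→A gives 11>9; P2→Q gives 8>7]
(B,Q): not NE [P1→A gives 9>2]
(C,P): not NE [P1→A gives 11>6; P2→Q gives 7>0]
(C,Q): not NE [P1→A gives 9>5]
(D,P): not NE [P1→A gives 11>3]
(D,Q): not NE [P1→A gives 9>8; P2→P gives 6>3]

NE set: (A,P)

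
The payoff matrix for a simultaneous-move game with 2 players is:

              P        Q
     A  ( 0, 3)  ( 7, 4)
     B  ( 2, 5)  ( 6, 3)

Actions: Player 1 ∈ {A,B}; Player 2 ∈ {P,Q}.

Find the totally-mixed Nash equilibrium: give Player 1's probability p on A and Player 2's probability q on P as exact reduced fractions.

p=2/3, q=1/3

P1 indiff ⇒ q·0+(1-q)·7 = q·2+(1-q)·6 ⇒ q(-2) = (1-q)(-1) ⇒ q = 1/3
P2 indiff ⇒ p·3+(1-p)·5 = p·4+(1-p)·3 ⇒ p(-1) = (1-p)(-2) ⇒ p = 2/3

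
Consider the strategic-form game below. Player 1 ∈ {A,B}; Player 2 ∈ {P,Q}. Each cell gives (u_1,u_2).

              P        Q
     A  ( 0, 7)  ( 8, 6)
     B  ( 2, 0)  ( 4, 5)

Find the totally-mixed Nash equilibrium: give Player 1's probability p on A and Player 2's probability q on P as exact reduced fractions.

P1 indiff ⇒ q·0+(1-q)·8 = q·2+(1-q)·4 ⇒ q(-2) = (1-q)(-4) ⇒ q = 2/3
P2 indiff ⇒ p·7+(1-p)·0 = p·6+(1-p)·5 ⇒ p(1) = (1-p)(5) ⇒ p = 5/6

P1 mixes 5/6 on A; P2 mixes 2/3 on P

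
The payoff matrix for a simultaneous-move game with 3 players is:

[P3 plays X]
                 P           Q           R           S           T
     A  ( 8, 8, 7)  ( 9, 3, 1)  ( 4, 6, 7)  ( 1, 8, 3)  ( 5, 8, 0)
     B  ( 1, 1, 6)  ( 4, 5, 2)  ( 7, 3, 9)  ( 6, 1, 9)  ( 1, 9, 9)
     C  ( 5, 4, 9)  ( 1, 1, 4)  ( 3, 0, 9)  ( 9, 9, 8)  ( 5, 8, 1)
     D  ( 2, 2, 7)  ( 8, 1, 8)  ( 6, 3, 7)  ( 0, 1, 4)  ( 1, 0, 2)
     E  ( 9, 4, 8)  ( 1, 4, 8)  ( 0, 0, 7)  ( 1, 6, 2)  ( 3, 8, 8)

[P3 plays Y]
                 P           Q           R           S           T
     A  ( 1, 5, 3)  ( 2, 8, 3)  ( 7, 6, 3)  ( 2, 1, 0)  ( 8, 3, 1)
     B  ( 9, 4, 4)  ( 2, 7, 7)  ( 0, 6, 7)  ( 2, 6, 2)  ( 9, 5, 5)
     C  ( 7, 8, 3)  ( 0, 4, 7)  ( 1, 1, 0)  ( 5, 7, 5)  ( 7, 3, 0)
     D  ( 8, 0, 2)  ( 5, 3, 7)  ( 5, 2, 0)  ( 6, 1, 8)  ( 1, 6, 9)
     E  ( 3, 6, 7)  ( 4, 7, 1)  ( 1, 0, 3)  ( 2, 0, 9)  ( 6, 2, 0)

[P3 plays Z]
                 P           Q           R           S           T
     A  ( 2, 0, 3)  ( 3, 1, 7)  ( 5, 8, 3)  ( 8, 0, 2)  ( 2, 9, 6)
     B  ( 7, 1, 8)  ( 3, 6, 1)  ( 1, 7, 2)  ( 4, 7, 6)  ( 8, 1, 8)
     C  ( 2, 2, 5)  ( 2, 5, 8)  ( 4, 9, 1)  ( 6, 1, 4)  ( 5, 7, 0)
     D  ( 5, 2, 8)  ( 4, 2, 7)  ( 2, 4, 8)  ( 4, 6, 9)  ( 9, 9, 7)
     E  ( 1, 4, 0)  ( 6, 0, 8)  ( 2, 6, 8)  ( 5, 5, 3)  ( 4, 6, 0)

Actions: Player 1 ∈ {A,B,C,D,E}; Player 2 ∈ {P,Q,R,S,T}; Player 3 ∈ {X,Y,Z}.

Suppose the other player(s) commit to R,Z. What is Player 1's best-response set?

u_1(A vs R,Z) = 5
u_1(B vs R,Z) = 1
u_1(C vs R,Z) = 4
u_1(D vs R,Z) = 2
u_1(E vs R,Z) = 2
max payoff 5 at {A}

P1 best: {A}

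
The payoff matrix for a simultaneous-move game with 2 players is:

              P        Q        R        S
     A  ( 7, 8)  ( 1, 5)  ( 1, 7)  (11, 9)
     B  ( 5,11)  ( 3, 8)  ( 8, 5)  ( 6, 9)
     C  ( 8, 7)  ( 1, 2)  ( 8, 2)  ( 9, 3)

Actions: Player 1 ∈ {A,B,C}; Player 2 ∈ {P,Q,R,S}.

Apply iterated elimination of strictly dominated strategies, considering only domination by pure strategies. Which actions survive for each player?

Remaining: P1:{A,C} P2:{P,S}

P2 drop Q (P beats it: A:8>5 B:11>8 C:7>2)
P2 drop R (P beats it: A:8>7 B:11>5 C:7>2)
P1 drop B (A beats it: P:7>5 S:11>6)
P1→{A,C} P2→{P,S}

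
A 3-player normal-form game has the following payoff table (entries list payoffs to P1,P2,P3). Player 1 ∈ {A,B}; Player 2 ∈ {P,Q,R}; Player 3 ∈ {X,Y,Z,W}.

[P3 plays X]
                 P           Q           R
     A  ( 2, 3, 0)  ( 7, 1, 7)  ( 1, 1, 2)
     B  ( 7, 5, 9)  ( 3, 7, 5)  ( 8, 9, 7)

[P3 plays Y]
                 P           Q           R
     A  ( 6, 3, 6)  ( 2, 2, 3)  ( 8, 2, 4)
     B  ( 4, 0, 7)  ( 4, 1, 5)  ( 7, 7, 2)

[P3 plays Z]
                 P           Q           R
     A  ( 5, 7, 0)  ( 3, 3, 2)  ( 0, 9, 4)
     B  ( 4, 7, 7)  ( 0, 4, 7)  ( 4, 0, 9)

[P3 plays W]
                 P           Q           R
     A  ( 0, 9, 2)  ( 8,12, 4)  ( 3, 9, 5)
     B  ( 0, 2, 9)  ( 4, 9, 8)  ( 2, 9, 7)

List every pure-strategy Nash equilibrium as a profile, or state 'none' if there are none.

Nash profiles: (A,P,Y)

(A,P,X): not NE [P1→B gives 7>2; P3→Y gives 6>0]
(A,P,Y): NE
(A,P,Z): not NE [P2→R gives 9>7; P3→Y gives 6>0]
(A,P,W): not NE [P2→Q gives 12>9; P3→Y gives 6>2]
(A,Q,X): not NE [P2→P gives 3>1]
(A,Q,Y): not NE [P1→B gives 4>2; P2→P gives 3>2; P3→X gives 7>3]
(A,Q,Z): not NE [P2→R gives 9>3; P3→X gives 7>2]
(A,Q,W): not NE [P3→X gives 7>4]
(A,R,X): not NE [P1→B gives 8>1; P2→P gives 3>1; P3→W gives 5>2]
(A,R,Y): not NE [P2→P gives 3>2; P3→W gives 5>4]
(A,R,Z): not NE [P1→B gives 4>0; P3→W gives 5>4]
(A,R,W): not NE [P2→Q gives 12>9]
(B,P,X): not NE [P2→R gives 9>5]
(B,P,Y): not NE [P1→A gives 6>4; P2→R gives 7>0; P3→W gives 9>7]
(B,P,Z): not NE [P1→A gives 5>4; P3→W gives 9>7]
(B,P,W): not NE [P2→R gives 9>2]
(B,Q,X): not NE [P1→A gives 7>3; P2→R gives 9>7; P3→W gives 8>5]
(B,Q,Y): not NE [P2→R gives 7>1; P3→W gives 8>5]
(B,Q,Z): not NE [P1→A gives 3>0; P2→P gives 7>4; P3→W gives 8>7]
(B,Q,W): not NE [P1→A gives 8>4]
(B,R,X): not NE [P3→Z gives 9>7]
(B,R,Y): not NE [P1→A gives 8>7; P3→Z gives 9>2]
(B,R,Z): not NE [P2→P gives 7>0]
(B,R,W): not NE [P1→A gives 3>2; P3→Z gives 9>7]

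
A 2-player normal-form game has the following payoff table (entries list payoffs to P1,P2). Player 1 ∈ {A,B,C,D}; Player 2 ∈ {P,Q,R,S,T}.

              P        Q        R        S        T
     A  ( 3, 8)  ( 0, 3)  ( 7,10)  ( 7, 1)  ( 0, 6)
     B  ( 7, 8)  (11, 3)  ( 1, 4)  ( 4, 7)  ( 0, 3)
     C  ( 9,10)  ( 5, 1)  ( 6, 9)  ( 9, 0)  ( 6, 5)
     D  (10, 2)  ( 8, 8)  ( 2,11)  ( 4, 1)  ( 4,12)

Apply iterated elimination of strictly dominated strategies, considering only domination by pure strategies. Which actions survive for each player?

P2 drop Q (R beats it: A:10>3 B:4>3 C:9>1 D:11>8)
P1 drop B (C beats it: P:9>7 R:6>1 S:9>4 T:6>0)
P2 drop S (P beats it: A:8>1 C:10>0 D:2>1)
P1→{A,C,D} P2→{P,R,T}

IESDS → P1:{A,C,D} P2:{P,R,T}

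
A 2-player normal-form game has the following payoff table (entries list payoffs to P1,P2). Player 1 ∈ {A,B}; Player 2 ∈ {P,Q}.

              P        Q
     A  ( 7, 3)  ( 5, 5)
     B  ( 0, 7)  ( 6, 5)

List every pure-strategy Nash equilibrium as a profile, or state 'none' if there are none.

Equilibria: none

(A,P): not NE [P2→Q gives 5>3]
(A,Q): not NE [P1→B gives 6>5]
(B,P): not NE [P1→A gives 7>0]
(B,Q): not NE [P2→P gives 7>5]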